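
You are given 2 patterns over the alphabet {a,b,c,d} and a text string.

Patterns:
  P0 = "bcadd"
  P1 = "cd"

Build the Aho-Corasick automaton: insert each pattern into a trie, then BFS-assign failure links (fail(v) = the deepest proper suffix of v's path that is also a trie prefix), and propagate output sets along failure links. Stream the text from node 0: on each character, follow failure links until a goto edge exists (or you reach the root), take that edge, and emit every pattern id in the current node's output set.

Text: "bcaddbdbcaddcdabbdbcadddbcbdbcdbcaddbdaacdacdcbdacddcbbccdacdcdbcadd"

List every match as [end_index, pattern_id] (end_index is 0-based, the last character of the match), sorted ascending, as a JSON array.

Construct AC machine:
Trie nodes:
  n0 'ε': b→1 c→6
  n1 'b': c→2
  n2 'bc': a→3
  n3 'bca': d→4
  n4 'bcad': d→5
  n5 'bcadd': ·  [P0 ends]
  n6 'c': d→7
  n7 'cd': ·  [P1 ends]

Failure links (BFS by depth):
  n1('b'): parent n0 fail=0; on 'b' 0 → fail=0;  out ∅∪∅=∅
  n6('c'): parent n0 fail=0; on 'c' 0 → fail=0;  out ∅∪∅=∅
  n2('bc'): parent n1 fail=0; on 'c' 0 → fail=6;  out ∅∪∅=∅
  n7('cd'): parent n6 fail=0; on 'd' 0 → fail=0;  out {1}∪∅={1}
  n3('bca'): parent n2 fail=6; on 'a' 6→0 → fail=0;  out ∅∪∅=∅
  n4('bcad'): parent n3 fail=0; on 'd' 0 → fail=0;  out ∅∪∅=∅
  n5('bcadd'): parent n4 fail=0; on 'd' 0 → fail=0;  out {0}∪∅={0}

Run:
pos 0 'b': at 1
pos 1 'c': at 2
pos 2 'a': at 3
pos 3 'd': at 4
pos 4 'd': at 5  emit P0@[0:4]
pos 5 'b': at 1 (fail-walked)
pos 6 'd': at 0 (fail-walked)
pos 7 'b': at 1
pos 8 'c': at 2
pos 9 'a': at 3
pos 10 'd': at 4
pos 11 'd': at 5  emit P0@[7:11]
pos 12 'c': at 6 (fail-walked)
pos 13 'd': at 7  emit P1@[12:13]
pos 14 'a': at 0 (fail-walked)
pos 15 'b': at 1
pos 16 'b': at 1 (fail-walked)
pos 17 'd': at 0 (fail-walked)
pos 18 'b': at 1
pos 19 'c': at 2
pos 20 'a': at 3
pos 21 'd': at 4
pos 22 'd': at 5  emit P0@[18:22]
pos 23 'd': at 0 (fail-walked)
pos 24 'b': at 1
pos 25 'c': at 2
pos 26 'b': at 1 (fail-walked)
pos 27 'd': at 0 (fail-walked)
pos 28 'b': at 1
pos 29 'c': at 2
pos 30 'd': at 7 (fail-walked)  emit P1@[29:30]
pos 31 'b': at 1 (fail-walked)
pos 32 'c': at 2
pos 33 'a': at 3
pos 34 'd': at 4
pos 35 'd': at 5  emit P0@[31:35]
pos 36 'b': at 1 (fail-walked)
pos 37 'd': at 0 (fail-walked)
pos 38 'a': at 0
pos 39 'a': at 0
pos 40 'c': at 6
pos 41 'd': at 7  emit P1@[40:41]
pos 42 'a': at 0 (fail-walked)
pos 43 'c': at 6
pos 44 'd': at 7  emit P1@[43:44]
pos 45 'c': at 6 (fail-walked)
pos 46 'b': at 1 (fail-walked)
pos 47 'd': at 0 (fail-walked)
pos 48 'a': at 0
pos 49 'c': at 6
pos 50 'd': at 7  emit P1@[49:50]
pos 51 'd': at 0 (fail-walked)
pos 52 'c': at 6
pos 53 'b': at 1 (fail-walked)
pos 54 'b': at 1 (fail-walked)
pos 55 'c': at 2
pos 56 'c': at 6 (fail-walked)
pos 57 'd': at 7  emit P1@[56:57]
pos 58 'a': at 0 (fail-walked)
pos 59 'c': at 6
pos 60 'd': at 7  emit P1@[59:60]
pos 61 'c': at 6 (fail-walked)
pos 62 'd': at 7  emit P1@[61:62]
pos 63 'b': at 1 (fail-walked)
pos 64 'c': at 2
pos 65 'a': at 3
pos 66 'd': at 4
pos 67 'd': at 5  emit P0@[63:67]

Result: [[4,0],[11,0],[13,1],[22,0],[30,1],[35,0],[41,1],[44,1],[50,1],[57,1],[60,1],[62,1],[67,0]]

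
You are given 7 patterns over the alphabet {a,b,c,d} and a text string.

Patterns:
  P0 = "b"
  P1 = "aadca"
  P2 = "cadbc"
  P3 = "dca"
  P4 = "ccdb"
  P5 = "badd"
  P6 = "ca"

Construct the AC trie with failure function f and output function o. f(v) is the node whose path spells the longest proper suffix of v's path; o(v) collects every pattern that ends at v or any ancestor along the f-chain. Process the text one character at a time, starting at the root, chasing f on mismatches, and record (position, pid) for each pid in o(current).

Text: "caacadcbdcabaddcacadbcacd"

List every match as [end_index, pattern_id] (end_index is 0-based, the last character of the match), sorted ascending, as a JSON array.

Construct AC machine:
Trie (insert patterns):
  n0 'ε': a→2 b→1 c→7 d→12
  n1 'b': a→18  ←P0
  n2 'a': a→3
  n3 'aa': d→4
  n4 'aad': c→5
  n5 'aadc': a→6
  n6 'aadca': ·  ←P1
  n7 'c': a→8 c→15
  n8 'ca': d→9  ←P6
  n9 'cad': b→10
  n10 'cadb': c→11
  n11 'cadbc': ·  ←P2
  n12 'd': c→13
  n13 'dc': a→14
  n14 'dca': ·  ←P3
  n15 'cc': d→16
  n16 'ccd': b→17
  n17 'ccdb': ·  ←P4
  n18 'ba': d→19
  n19 'bad': d→20
  n20 'badd': ·  ←P5

BFS fail/out derivation:
  n1('b'): parent n0 fail=0; on 'b' 0 → fail=0;  out {0}∪∅={0}
  n2('a'): parent n0 fail=0; on 'a' 0 → fail=0;  out ∅∪∅=∅
  n7('c'): parent n0 fail=0; on 'c' 0 → fail=0;  out ∅∪∅=∅
  n12('d'): parent n0 fail=0; on 'd' 0 → fail=0;  out ∅∪∅=∅
  n3('aa'): parent n2 fail=0; on 'a' 0 → fail=2;  out ∅∪∅=∅
  n8('ca'): parent n7 fail=0; on 'a' 0 → fail=2;  out {6}∪∅={6}
  n13('dc'): parent n12 fail=0; on 'c' 0 → fail=7;  out ∅∪∅=∅
  n15('cc'): parent n7 fail=0; on 'c' 0 → fail=7;  out ∅∪∅=∅
  n18('ba'): parent n1 fail=0; on 'a' 0 → fail=2;  out ∅∪∅=∅
  n4('aad'): parent n3 fail=2; on 'd' 2→0 → fail=12;  out ∅∪∅=∅
  n9('cad'): parent n8 fail=2; on 'd' 2→0 → fail=12;  out ∅∪∅=∅
  n14('dca'): parent n13 fail=7; on 'a' 7 → fail=8;  out {3}∪{6}={3,6}
  n16('ccd'): parent n15 fail=7; on 'd' 7→0 → fail=12;  out ∅∪∅=∅
  n19('bad'): parent n18 fail=2; on 'd' 2→0 → fail=12;  out ∅∪∅=∅
  n5('aadc'): parent n4 fail=12; on 'c' 12 → fail=13;  out ∅∪∅=∅
  n10('cadb'): parent n9 fail=12; on 'b' 12→0 → fail=1;  out ∅∪{0}={0}
  n17('ccdb'): parent n16 fail=12; on 'b' 12→0 → fail=1;  out {4}∪{0}={0,4}
  n20('badd'): parent n19 fail=12; on 'd' 12→0 → fail=12;  out {5}∪∅={5}
  n6('aadca'): parent n5 fail=13; on 'a' 13 → fail=14;  out {1}∪{3,6}={1,3,6}
  n11('cadbc'): parent n10 fail=1; on 'c' 1→0 → fail=7;  out {2}∪∅={2}

Text stream:
i=0 'c': node 0→7
i=1 'a': node 7→8  → match P6@[0:1]
i=2 'a': node 8→3 (via fail)
i=3 'c': node 3→7 (via fail)
i=4 'a': node 7→8  → match P6@[3:4]
i=5 'd': node 8→9
i=6 'c': node 9→13 (via fail)
i=7 'b': node 13→1 (via fail)  → match P0@[7:7]
i=8 'd': node 1→12 (via fail)
i=9 'c': node 12→13
i=10 'a': node 13→14  → match P3@[8:10],P6@[9:10]
i=11 'b': node 14→1 (via fail)  → match P0@[11:11]
i=12 'a': node 1→18
i=13 'd': node 18→19
i=14 'd': node 19→20  → match P5@[11:14]
i=15 'c': node 20→13 (via fail)
i=16 'a': node 13→14  → match P3@[14:16],P6@[15:16]
i=17 'c': node 14→7 (via fail)
i=18 'a': node 7→8  → match P6@[17:18]
i=19 'd': node 8→9
i=20 'b': node 9→10  → match P0@[20:20]
i=21 'c': node 10→11  → match P2@[17:21]
i=22 'a': node 11→8 (via fail)  → match P6@[21:22]
i=23 'c': node 8→7 (via fail)
i=24 'd': node 7→12 (via fail)

Result: [[1,6],[4,6],[7,0],[10,3],[10,6],[11,0],[14,5],[16,3],[16,6],[18,6],[20,0],[21,2],[22,6]]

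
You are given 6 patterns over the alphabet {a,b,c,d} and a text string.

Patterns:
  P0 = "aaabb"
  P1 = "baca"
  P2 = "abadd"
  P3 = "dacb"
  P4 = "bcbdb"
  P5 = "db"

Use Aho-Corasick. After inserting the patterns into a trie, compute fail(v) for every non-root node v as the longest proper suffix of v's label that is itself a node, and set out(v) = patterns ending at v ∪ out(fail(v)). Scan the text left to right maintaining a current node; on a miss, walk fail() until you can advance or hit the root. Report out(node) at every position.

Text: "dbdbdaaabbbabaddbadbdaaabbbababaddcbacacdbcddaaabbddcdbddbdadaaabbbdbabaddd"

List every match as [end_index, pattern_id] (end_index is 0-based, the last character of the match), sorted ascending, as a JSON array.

Construct AC machine:
Trie nodes:
  n0 'ε': a→1 b→6 d→14
  n1 'a': a→2 b→10
  n2 'aa': a→3
  n3 'aaa': b→4
  n4 'aaab': b→5
  n5 'aaabb': ·  [P0 ends]
  n6 'b': a→7 c→18
  n7 'ba': c→8
  n8 'bac': a→9
  n9 'baca': ·  [P1 ends]
  n10 'ab': a→11
  n11 'aba': d→12
  n12 'abad': d→13
  n13 'abadd': ·  [P2 ends]
  n14 'd': a→15 b→22
  n15 'da': c→16
  n16 'dac': b→17
  n17 'dacb': ·  [P3 ends]
  n18 'bc': b→19
  n19 'bcb': d→20
  n20 'bcbd': b→21
  n21 'bcbdb': ·  [P4 ends]
  n22 'db': ·  [P5 ends]

BFS fail/out derivation:
  fail(1) 'a': from fail(0)=0 chase 'a': 0 ⇒ 0;  out=∅∪out(0)=∅
  fail(6) 'b': from fail(0)=0 chase 'b': 0 ⇒ 0;  out=∅∪out(0)=∅
  fail(14) 'd': from fail(0)=0 chase 'd': 0 ⇒ 0;  out=∅∪out(0)=∅
  fail(2) 'aa': from fail(1)=0 chase 'a': 0 ⇒ 1;  out=∅∪out(1)=∅
  fail(7) 'ba': from fail(6)=0 chase 'a': 0 ⇒ 1;  out=∅∪out(1)=∅
  fail(10) 'ab': from fail(1)=0 chase 'b': 0 ⇒ 6;  out=∅∪out(6)=∅
  fail(15) 'da': from fail(14)=0 chase 'a': 0 ⇒ 1;  out=∅∪out(1)=∅
  fail(18) 'bc': from fail(6)=0 chase 'c': 0 ⇒ 0;  out=∅∪out(0)=∅
  fail(22) 'db': from fail(14)=0 chase 'b': 0 ⇒ 6;  out={5}∪out(6)={5}
  fail(3) 'aaa': from fail(2)=1 chase 'a': 1 ⇒ 2;  out=∅∪out(2)=∅
  fail(8) 'bac': from fail(7)=1 chase 'c': 1→0 ⇒ 0;  out=∅∪out(0)=∅
  fail(11) 'aba': from fail(10)=6 chase 'a': 6 ⇒ 7;  out=∅∪out(7)=∅
  fail(16) 'dac': from fail(15)=1 chase 'c': 1→0 ⇒ 0;  out=∅∪out(0)=∅
  fail(19) 'bcb': from fail(18)=0 chase 'b': 0 ⇒ 6;  out=∅∪out(6)=∅
  fail(4) 'aaab': from fail(3)=2 chase 'b': 2→1 ⇒ 10;  out=∅∪out(10)=∅
  fail(9) 'baca': from fail(8)=0 chase 'a': 0 ⇒ 1;  out={1}∪out(1)={1}
  fail(12) 'abad': from fail(11)=7 chase 'd': 7→1→0 ⇒ 14;  out=∅∪out(14)=∅
  fail(17) 'dacb': from fail(16)=0 chase 'b': 0 ⇒ 6;  out={3}∪out(6)={3}
  fail(20) 'bcbd': from fail(19)=6 chase 'd': 6→0 ⇒ 14;  out=∅∪out(14)=∅
  fail(5) 'aaabb': from fail(4)=10 chase 'b': 10→6→0 ⇒ 6;  out={0}∪out(6)={0}
  fail(13) 'abadd': from fail(12)=14 chase 'd': 14→0 ⇒ 14;  out={2}∪out(14)={2}
  fail(21) 'bcbdb': from fail(20)=14 chase 'b': 14 ⇒ 22;  out={4}∪out(22)={4,5}

Scan:
[0] read 'd'  n0⇒n14
[1] read 'b'  n14⇒n22  → match P5@[0:1]
[2] read 'd'  n22⇒n14 ·f
[3] read 'b'  n14⇒n22  → match P5@[2:3]
[4] read 'd'  n22⇒n14 ·f
[5] read 'a'  n14⇒n15
[6] read 'a'  n15⇒n2 ·f
[7] read 'a'  n2⇒n3
[8] read 'b'  n3⇒n4
[9] read 'b'  n4⇒n5  → match P0@[5:9]
[10] read 'b'  n5⇒n6 ·f
[11] read 'a'  n6⇒n7
[12] read 'b'  n7⇒n10 ·f
[13] read 'a'  n10⇒n11
[14] read 'd'  n11⇒n12
[15] read 'd'  n12⇒n13  → match P2@[11:15]
[16] read 'b'  n13⇒n22 ·f  → match P5@[15:16]
[17] read 'a'  n22⇒n7 ·f
[18] read 'd'  n7⇒n14 ·f
[19] read 'b'  n14⇒n22  → match P5@[18:19]
[20] read 'd'  n22⇒n14 ·f
[21] read 'a'  n14⇒n15
[22] read 'a'  n15⇒n2 ·f
[23] read 'a'  n2⇒n3
[24] read 'b'  n3⇒n4
[25] read 'b'  n4⇒n5  → match P0@[21:25]
[26] read 'b'  n5⇒n6 ·f
[27] read 'a'  n6⇒n7
[28] read 'b'  n7⇒n10 ·f
[29] read 'a'  n10⇒n11
[30] read 'b'  n11⇒n10 ·f
[31] read 'a'  n10⇒n11
[32] read 'd'  n11⇒n12
[33] read 'd'  n12⇒n13  → match P2@[29:33]
[34] read 'c'  n13⇒n0 ·f
[35] read 'b'  n0⇒n6
[36] read 'a'  n6⇒n7
[37] read 'c'  n7⇒n8
[38] read 'a'  n8⇒n9  → match P1@[35:38]
[39] read 'c'  n9⇒n0 ·f
[40] read 'd'  n0⇒n14
[41] read 'b'  n14⇒n22  → match P5@[40:41]
[42] read 'c'  n22⇒n18 ·f
[43] read 'd'  n18⇒n14 ·f
[44] read 'd'  n14⇒n14 ·f
[45] read 'a'  n14⇒n15
[46] read 'a'  n15⇒n2 ·f
[47] read 'a'  n2⇒n3
[48] read 'b'  n3⇒n4
[49] read 'b'  n4⇒n5  → match P0@[45:49]
[50] read 'd'  n5⇒n14 ·f
[51] read 'd'  n14⇒n14 ·f
[52] read 'c'  n14⇒n0 ·f
[53] read 'd'  n0⇒n14
[54] read 'b'  n14⇒n22  → match P5@[53:54]
[55] read 'd'  n22⇒n14 ·f
[56] read 'd'  n14⇒n14 ·f
[57] read 'b'  n14⇒n22  → match P5@[56:57]
[58] read 'd'  n22⇒n14 ·f
[59] read 'a'  n14⇒n15
[60] read 'd'  n15⇒n14 ·f
[61] read 'a'  n14⇒n15
[62] read 'a'  n15⇒n2 ·f
[63] read 'a'  n2⇒n3
[64] read 'b'  n3⇒n4
[65] read 'b'  n4⇒n5  → match P0@[61:65]
[66] read 'b'  n5⇒n6 ·f
[67] read 'd'  n6⇒n14 ·f
[68] read 'b'  n14⇒n22  → match P5@[67:68]
[69] read 'a'  n22⇒n7 ·f
[70] read 'b'  n7⇒n10 ·f
[71] read 'a'  n10⇒n11
[72] read 'd'  n11⇒n12
[73] read 'd'  n12⇒n13  → match P2@[69:73]
[74] read 'd'  n13⇒n14 ·f

All matches (sorted): [[1,5],[3,5],[9,0],[15,2],[16,5],[19,5],[25,0],[33,2],[38,1],[41,5],[49,0],[54,5],[57,5],[65,0],[68,5],[73,2]]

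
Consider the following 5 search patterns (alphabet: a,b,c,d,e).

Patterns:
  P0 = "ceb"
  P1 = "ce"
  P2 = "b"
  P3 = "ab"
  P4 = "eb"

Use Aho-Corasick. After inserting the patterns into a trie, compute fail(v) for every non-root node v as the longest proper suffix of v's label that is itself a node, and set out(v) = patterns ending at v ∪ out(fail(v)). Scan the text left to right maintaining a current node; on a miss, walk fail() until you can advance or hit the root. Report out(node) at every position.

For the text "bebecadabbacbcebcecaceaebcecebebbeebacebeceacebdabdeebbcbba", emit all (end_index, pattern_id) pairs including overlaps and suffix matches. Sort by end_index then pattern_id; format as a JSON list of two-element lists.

Construct AC machine:
Trie (insert patterns):
  0='ε' goto a→5 b→4 c→1 e→7
  1='c' goto e→2
  2='ce' goto b→3  [P1 ends]
  3='ceb' goto ·  [P0 ends]
  4='b' goto ·  [P2 ends]
  5='a' goto b→6
  6='ab' goto ·  [P3 ends]
  7='e' goto b→8
  8='eb' goto ·  [P4 ends]

BFS fail/out derivation:
  n1('c'): parent n0 fail=0; on 'c' 0 → fail=0;  out ∅∪∅=∅
  n4('b'): parent n0 fail=0; on 'b' 0 → fail=0;  out {2}∪∅={2}
  n5('a'): parent n0 fail=0; on 'a' 0 → fail=0;  out ∅∪∅=∅
  n7('e'): parent n0 fail=0; on 'e' 0 → fail=0;  out ∅∪∅=∅
  n2('ce'): parent n1 fail=0; on 'e' 0 → fail=7;  out {1}∪∅={1}
  n6('ab'): parent n5 fail=0; on 'b' 0 → fail=4;  out {3}∪{2}={2,3}
  n8('eb'): parent n7 fail=0; on 'b' 0 → fail=4;  out {4}∪{2}={2,4}
  n3('ceb'): parent n2 fail=7; on 'b' 7 → fail=8;  out {0}∪{2,4}={0,2,4}

Text stream:
pos 0 'b': at 4  → match P2@[0:0]
pos 1 'e': at 7 (via fail)
pos 2 'b': at 8  → match P2@[2:2],P4@[1:2]
pos 3 'e': at 7 (via fail)
pos 4 'c': at 1 (via fail)
pos 5 'a': at 5 (via fail)
pos 6 'd': at 0 (via fail)
pos 7 'a': at 5
pos 8 'b': at 6  → match P2@[8:8],P3@[7:8]
pos 9 'b': at 4 (via fail)  → match P2@[9:9]
pos 10 'a': at 5 (via fail)
pos 11 'c': at 1 (via fail)
pos 12 'b': at 4 (via fail)  → match P2@[12:12]
pos 13 'c': at 1 (via fail)
pos 14 'e': at 2  → match P1@[13:14]
pos 15 'b': at 3  → match P0@[13:15],P2@[15:15],P4@[14:15]
pos 16 'c': at 1 (via fail)
pos 17 'e': at 2  → match P1@[16:17]
pos 18 'c': at 1 (via fail)
pos 19 'a': at 5 (via fail)
pos 20 'c': at 1 (via fail)
pos 21 'e': at 2  → match P1@[20:21]
pos 22 'a': at 5 (via fail)
pos 23 'e': at 7 (via fail)
pos 24 'b': at 8  → match P2@[24:24],P4@[23:24]
pos 25 'c': at 1 (via fail)
pos 26 'e': at 2  → match P1@[25:26]
pos 27 'c': at 1 (via fail)
pos 28 'e': at 2  → match P1@[27:28]
pos 29 'b': at 3  → match P0@[27:29],P2@[29:29],P4@[28:29]
pos 30 'e': at 7 (via fail)
pos 31 'b': at 8  → match P2@[31:31],P4@[30:31]
pos 32 'b': at 4 (via fail)  → match P2@[32:32]
pos 33 'e': at 7 (via fail)
pos 34 'e': at 7 (via fail)
pos 35 'b': at 8  → match P2@[35:35],P4@[34:35]
pos 36 'a': at 5 (via fail)
pos 37 'c': at 1 (via fail)
pos 38 'e': at 2  → match P1@[37:38]
pos 39 'b': at 3  → match P0@[37:39],P2@[39:39],P4@[38:39]
pos 40 'e': at 7 (via fail)
pos 41 'c': at 1 (via fail)
pos 42 'e': at 2  → match P1@[41:42]
pos 43 'a': at 5 (via fail)
pos 44 'c': at 1 (via fail)
pos 45 'e': at 2  → match P1@[44:45]
pos 46 'b': at 3  → match P0@[44:46],P2@[46:46],P4@[45:46]
pos 47 'd': at 0 (via fail)
pos 48 'a': at 5
pos 49 'b': at 6  → match P2@[49:49],P3@[48:49]
pos 50 'd': at 0 (via fail)
pos 51 'e': at 7
pos 52 'e': at 7 (via fail)
pos 53 'b': at 8  → match P2@[53:53],P4@[52:53]
pos 54 'b': at 4 (via fail)  → match P2@[54:54]
pos 55 'c': at 1 (via fail)
pos 56 'b': at 4 (via fail)  → match P2@[56:56]
pos 57 'b': at 4 (via fail)  → match P2@[57:57]
pos 58 'a': at 5 (via fail)

Matches: [[0,2],[2,2],[2,4],[8,2],[8,3],[9,2],[12,2],[14,1],[15,0],[15,2],[15,4],[17,1],[21,1],[24,2],[24,4],[26,1],[28,1],[29,0],[29,2],[29,4],[31,2],[31,4],[32,2],[35,2],[35,4],[38,1],[39,0],[39,2],[39,4],[42,1],[45,1],[46,0],[46,2],[46,4],[49,2],[49,3],[53,2],[53,4],[54,2],[56,2],[57,2]]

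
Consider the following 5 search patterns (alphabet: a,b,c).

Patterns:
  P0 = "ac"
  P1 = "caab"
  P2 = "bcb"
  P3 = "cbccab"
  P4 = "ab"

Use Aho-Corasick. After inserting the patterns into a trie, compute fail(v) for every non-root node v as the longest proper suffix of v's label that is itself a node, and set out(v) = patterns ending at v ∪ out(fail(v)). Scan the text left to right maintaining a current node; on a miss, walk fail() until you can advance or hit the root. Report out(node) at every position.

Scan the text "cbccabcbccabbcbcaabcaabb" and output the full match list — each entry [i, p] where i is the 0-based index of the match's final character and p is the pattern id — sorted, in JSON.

Construct AC machine:
Trie nodes:
  0='ε' goto a→1 b→7 c→3
  1='a' goto b→15 c→2
  2='ac' goto ·  [P0 ends]
  3='c' goto a→4 b→10
  4='ca' goto a→5
  5='caa' goto b→6
  6='caab' goto ·  [P1 ends]
  7='b' goto c→8
  8='bc' goto b→9
  9='bcb' goto ·  [P2 ends]
  10='cb' goto c→11
  11='cbc' goto c→12
  12='cbcc' goto a→13
  13='cbcca' goto b→14
  14='cbccab' goto ·  [P3 ends]
  15='ab' goto ·  [P4 ends]

Failure links (BFS by depth):
  n1('a'): parent n0 fail=0; on 'a' 0 → fail=0;  out ∅∪∅=∅
  n3('c'): parent n0 fail=0; on 'c' 0 → fail=0;  out ∅∪∅=∅
  n7('b'): parent n0 fail=0; on 'b' 0 → fail=0;  out ∅∪∅=∅
  n2('ac'): parent n1 fail=0; on 'c' 0 → fail=3;  out {0}∪∅={0}
  n4('ca'): parent n3 fail=0; on 'a' 0 → fail=1;  out ∅∪∅=∅
  n8('bc'): parent n7 fail=0; on 'c' 0 → fail=3;  out ∅∪∅=∅
  n10('cb'): parent n3 fail=0; on 'b' 0 → fail=7;  out ∅∪∅=∅
  n15('ab'): parent n1 fail=0; on 'b' 0 → fail=7;  out {4}∪∅={4}
  n5('caa'): parent n4 fail=1; on 'a' 1→0 → fail=1;  out ∅∪∅=∅
  n9('bcb'): parent n8 fail=3; on 'b' 3 → fail=10;  out {2}∪∅={2}
  n11('cbc'): parent n10 fail=7; on 'c' 7 → fail=8;  out ∅∪∅=∅
  n6('caab'): parent n5 fail=1; on 'b' 1 → fail=15;  out {1}∪{4}={1,4}
  n12('cbcc'): parent n11 fail=8; on 'c' 8→3→0 → fail=3;  out ∅∪∅=∅
  n13('cbcca'): parent n12 fail=3; on 'a' 3 → fail=4;  out ∅∪∅=∅
  n14('cbccab'): parent n13 fail=4; on 'b' 4→1 → fail=15;  out {3}∪{4}={3,4}

Scan:
pos 0 'c': at 3
pos 1 'b': at 10
pos 2 'c': at 11
pos 3 'c': at 12
pos 4 'a': at 13
pos 5 'b': at 14  emit P3@[0:5],P4@[4:5]
pos 6 'c': at 8 (via fail)
pos 7 'b': at 9  emit P2@[5:7]
pos 8 'c': at 11 (via fail)
pos 9 'c': at 12
pos 10 'a': at 13
pos 11 'b': at 14  emit P3@[6:11],P4@[10:11]
pos 12 'b': at 7 (via fail)
pos 13 'c': at 8
pos 14 'b': at 9  emit P2@[12:14]
pos 15 'c': at 11 (via fail)
pos 16 'a': at 4 (via fail)
pos 17 'a': at 5
pos 18 'b': at 6  emit P1@[15:18],P4@[17:18]
pos 19 'c': at 8 (via fail)
pos 20 'a': at 4 (via fail)
pos 21 'a': at 5
pos 22 'b': at 6  emit P1@[19:22],P4@[21:22]
pos 23 'b': at 7 (via fail)

All matches (sorted): [[5,3],[5,4],[7,2],[11,3],[11,4],[14,2],[18,1],[18,4],[22,1],[22,4]]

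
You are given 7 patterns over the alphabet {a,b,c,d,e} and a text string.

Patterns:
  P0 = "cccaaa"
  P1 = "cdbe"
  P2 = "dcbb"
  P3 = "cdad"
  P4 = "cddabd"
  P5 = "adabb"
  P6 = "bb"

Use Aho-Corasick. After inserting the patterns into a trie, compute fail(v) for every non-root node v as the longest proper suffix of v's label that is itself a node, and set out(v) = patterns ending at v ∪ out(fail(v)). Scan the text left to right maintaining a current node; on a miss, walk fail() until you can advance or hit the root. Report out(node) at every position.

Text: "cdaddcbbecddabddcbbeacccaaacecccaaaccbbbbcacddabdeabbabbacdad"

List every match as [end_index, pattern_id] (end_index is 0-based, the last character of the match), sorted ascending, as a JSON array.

Build:
Trie nodes:
  0='ε' goto a→20 b→25 c→1 d→10
  1='c' goto c→2 d→7
  2='cc' goto c→3
  3='ccc' goto a→4
  4='ccca' goto a→5
  5='cccaa' goto a→6
  6='cccaaa' goto ·  [P0 ends]
  7='cd' goto a→14 b→8 d→16
  8='cdb' goto e→9
  9='cdbe' goto ·  [P1 ends]
  10='d' goto c→11
  11='dc' goto b→12
  12='dcb' goto b→13
  13='dcbb' goto ·  [P2 ends]
  14='cda' goto d→15
  15='cdad' goto ·  [P3 ends]
  16='cdd' goto a→17
  17='cdda' goto b→18
  18='cddab' goto d→19
  19='cddabd' goto ·  [P4 ends]
  20='a' goto d→21
  21='ad' goto a→22
  22='ada' goto b→23
  23='adab' goto b→24
  24='adabb' goto ·  [P5 ends]
  25='b' goto b→26
  26='bb' goto ·  [P6 ends]

Failure links (BFS by depth):
  fail(1) 'c': from fail(0)=0 chase 'c': 0 ⇒ 0;  out=∅∪out(0)=∅
  fail(10) 'd': from fail(0)=0 chase 'd': 0 ⇒ 0;  out=∅∪out(0)=∅
  fail(20) 'a': from fail(0)=0 chase 'a': 0 ⇒ 0;  out=∅∪out(0)=∅
  fail(25) 'b': from fail(0)=0 chase 'b': 0 ⇒ 0;  out=∅∪out(0)=∅
  fail(2) 'cc': from fail(1)=0 chase 'c': 0 ⇒ 1;  out=∅∪out(1)=∅
  fail(7) 'cd': from fail(1)=0 chase 'd': 0 ⇒ 10;  out=∅∪out(10)=∅
  fail(11) 'dc': from fail(10)=0 chase 'c': 0 ⇒ 1;  out=∅∪out(1)=∅
  fail(21) 'ad': from fail(20)=0 chase 'd': 0 ⇒ 10;  out=∅∪out(10)=∅
  fail(26) 'bb': from fail(25)=0 chase 'b': 0 ⇒ 25;  out={6}∪out(25)={6}
  fail(3) 'ccc': from fail(2)=1 chase 'c': 1 ⇒ 2;  out=∅∪out(2)=∅
  fail(8) 'cdb': from fail(7)=10 chase 'b': 10→0 ⇒ 25;  out=∅∪out(25)=∅
  fail(12) 'dcb': from fail(11)=1 chase 'b': 1→0 ⇒ 25;  out=∅∪out(25)=∅
  fail(14) 'cda': from fail(7)=10 chase 'a': 10→0 ⇒ 20;  out=∅∪out(20)=∅
  fail(16) 'cdd': from fail(7)=10 chase 'd': 10→0 ⇒ 10;  out=∅∪out(10)=∅
  fail(22) 'ada': from fail(21)=10 chase 'a': 10→0 ⇒ 20;  out=∅∪out(20)=∅
  fail(4) 'ccca': from fail(3)=2 chase 'a': 2→1→0 ⇒ 20;  out=∅∪out(20)=∅
  fail(9) 'cdbe': from fail(8)=25 chase 'e': 25→0 ⇒ 0;  out={1}∪out(0)={1}
  fail(13) 'dcbb': from fail(12)=25 chase 'b': 25 ⇒ 26;  out={2}∪out(26)={2,6}
  fail(15) 'cdad': from fail(14)=20 chase 'd': 20 ⇒ 21;  out={3}∪out(21)={3}
  fail(17) 'cdda': from fail(16)=10 chase 'a': 10→0 ⇒ 20;  out=∅∪out(20)=∅
  fail(23) 'adab': from fail(22)=20 chase 'b': 20→0 ⇒ 25;  out=∅∪out(25)=∅
  fail(5) 'cccaa': from fail(4)=20 chase 'a': 20→0 ⇒ 20;  out=∅∪out(20)=∅
  fail(18) 'cddab': from fail(17)=20 chase 'b': 20→0 ⇒ 25;  out=∅∪out(25)=∅
  fail(24) 'adabb': from fail(23)=25 chase 'b': 25 ⇒ 26;  out={5}∪out(26)={5,6}
  fail(6) 'cccaaa': from fail(5)=20 chase 'a': 20→0 ⇒ 20;  out={0}∪out(20)={0}
  fail(19) 'cddabd': from fail(18)=25 chase 'd': 25→0 ⇒ 10;  out={4}∪out(10)={4}

Text stream:
pos 0 'c': at 1
pos 1 'd': at 7
pos 2 'a': at 14
pos 3 'd': at 15  → match P3@[0:3]
pos 4 'd': at 10 (fail-walked)
pos 5 'c': at 11
pos 6 'b': at 12
pos 7 'b': at 13  → match P2@[4:7],P6@[6:7]
pos 8 'e': at 0 (fail-walked)
pos 9 'c': at 1
pos 10 'd': at 7
pos 11 'd': at 16
pos 12 'a': at 17
pos 13 'b': at 18
pos 14 'd': at 19  → match P4@[9:14]
pos 15 'd': at 10 (fail-walked)
pos 16 'c': at 11
pos 17 'b': at 12
pos 18 'b': at 13  → match P2@[15:18],P6@[17:18]
pos 19 'e': at 0 (fail-walked)
pos 20 'a': at 20
pos 21 'c': at 1 (fail-walked)
pos 22 'c': at 2
pos 23 'c': at 3
pos 24 'a': at 4
pos 25 'a': at 5
pos 26 'a': at 6  → match P0@[21:26]
pos 27 'c': at 1 (fail-walked)
pos 28 'e': at 0 (fail-walked)
pos 29 'c': at 1
pos 30 'c': at 2
pos 31 'c': at 3
pos 32 'a': at 4
pos 33 'a': at 5
pos 34 'a': at 6  → match P0@[29:34]
pos 35 'c': at 1 (fail-walked)
pos 36 'c': at 2
pos 37 'b': at 25 (fail-walked)
pos 38 'b': at 26  → match P6@[37:38]
pos 39 'b': at 26 (fail-walked)  → match P6@[38:39]
pos 40 'b': at 26 (fail-walked)  → match P6@[39:40]
pos 41 'c': at 1 (fail-walked)
pos 42 'a': at 20 (fail-walked)
pos 43 'c': at 1 (fail-walked)
pos 44 'd': at 7
pos 45 'd': at 16
pos 46 'a': at 17
pos 47 'b': at 18
pos 48 'd': at 19  → match P4@[43:48]
pos 49 'e': at 0 (fail-walked)
pos 50 'a': at 20
pos 51 'b': at 25 (fail-walked)
pos 52 'b': at 26  → match P6@[51:52]
pos 53 'a': at 20 (fail-walked)
pos 54 'b': at 25 (fail-walked)
pos 55 'b': at 26  → match P6@[54:55]
pos 56 'a': at 20 (fail-walked)
pos 57 'c': at 1 (fail-walked)
pos 58 'd': at 7
pos 59 'a': at 14
pos 60 'd': at 15  → match P3@[57:60]

Result: [[3,3],[7,2],[7,6],[14,4],[18,2],[18,6],[26,0],[34,0],[38,6],[39,6],[40,6],[48,4],[52,6],[55,6],[60,3]]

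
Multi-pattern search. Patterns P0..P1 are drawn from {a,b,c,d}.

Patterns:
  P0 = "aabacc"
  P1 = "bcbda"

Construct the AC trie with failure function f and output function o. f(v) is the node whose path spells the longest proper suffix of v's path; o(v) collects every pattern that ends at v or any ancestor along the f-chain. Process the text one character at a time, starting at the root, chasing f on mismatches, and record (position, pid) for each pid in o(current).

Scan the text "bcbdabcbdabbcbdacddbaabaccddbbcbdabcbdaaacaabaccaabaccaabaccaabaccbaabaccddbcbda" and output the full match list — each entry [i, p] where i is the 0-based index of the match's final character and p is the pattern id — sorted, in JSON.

Build:
Trie (insert patterns):
  n0 'ε': a→1 b→7
  n1 'a': a→2
  n2 'aa': b→3
  n3 'aab': a→4
  n4 'aaba': c→5
  n5 'aabac': c→6
  n6 'aabacc': ·  [P0 ends]
  n7 'b': c→8
  n8 'bc': b→9
  n9 'bcb': d→10
  n10 'bcbd': a→11
  n11 'bcbda': ·  [P1 ends]

Failure links (BFS by depth):
  n1('a'): parent n0 fail=0; on 'a' 0 → fail=0;  out ∅∪∅=∅
  n7('b'): parent n0 fail=0; on 'b' 0 → fail=0;  out ∅∪∅=∅
  n2('aa'): parent n1 fail=0; on 'a' 0 → fail=1;  out ∅∪∅=∅
  n8('bc'): parent n7 fail=0; on 'c' 0 → fail=0;  out ∅∪∅=∅
  n3('aab'): parent n2 fail=1; on 'b' 1→0 → fail=7;  out ∅∪∅=∅
  n9('bcb'): parent n8 fail=0; on 'b' 0 → fail=7;  out ∅∪∅=∅
  n4('aaba'): parent n3 fail=7; on 'a' 7→0 → fail=1;  out ∅∪∅=∅
  n10('bcbd'): parent n9 fail=7; on 'd' 7→0 → fail=0;  out ∅∪∅=∅
  n5('aabac'): parent n4 fail=1; on 'c' 1→0 → fail=0;  out ∅∪∅=∅
  n11('bcbda'): parent n10 fail=0; on 'a' 0 → fail=1;  out {1}∪∅={1}
  n6('aabacc'): parent n5 fail=0; on 'c' 0 → fail=0;  out {0}∪∅={0}

Run:
[0] read 'b'  n0⇒n7
[1] read 'c'  n7⇒n8
[2] read 'b'  n8⇒n9
[3] read 'd'  n9⇒n10
[4] read 'a'  n10⇒n11  emit P1@[0:4]
[5] read 'b'  n11⇒n7 (via fail)
[6] read 'c'  n7⇒n8
[7] read 'b'  n8⇒n9
[8] read 'd'  n9⇒n10
[9] read 'a'  n10⇒n11  emit P1@[5:9]
[10] read 'b'  n11⇒n7 (via fail)
[11] read 'b'  n7⇒n7 (via fail)
[12] read 'c'  n7⇒n8
[13] read 'b'  n8⇒n9
[14] read 'd'  n9⇒n10
[15] read 'a'  n10⇒n11  emit P1@[11:15]
[16] read 'c'  n11⇒n0 (via fail)
[17] read 'd'  n0⇒n0
[18] read 'd'  n0⇒n0
[19] read 'b'  n0⇒n7
[20] read 'a'  n7⇒n1 (via fail)
[21] read 'a'  n1⇒n2
[22] read 'b'  n2⇒n3
[23] read 'a'  n3⇒n4
[24] read 'c'  n4⇒n5
[25] read 'c'  n5⇒n6  emit P0@[20:25]
[26] read 'd'  n6⇒n0 (via fail)
[27] read 'd'  n0⇒n0
[28] read 'b'  n0⇒n7
[29] read 'b'  n7⇒n7 (via fail)
[30] read 'c'  n7⇒n8
[31] read 'b'  n8⇒n9
[32] read 'd'  n9⇒n10
[33] read 'a'  n10⇒n11  emit P1@[29:33]
[34] read 'b'  n11⇒n7 (via fail)
[35] read 'c'  n7⇒n8
[36] read 'b'  n8⇒n9
[37] read 'd'  n9⇒n10
[38] read 'a'  n10⇒n11  emit P1@[34:38]
[39] read 'a'  n11⇒n2 (via fail)
[40] read 'a'  n2⇒n2 (via fail)
[41] read 'c'  n2⇒n0 (via fail)
[42] read 'a'  n0⇒n1
[43] read 'a'  n1⇒n2
[44] read 'b'  n2⇒n3
[45] read 'a'  n3⇒n4
[46] read 'c'  n4⇒n5
[47] read 'c'  n5⇒n6  emit P0@[42:47]
[48] read 'a'  n6⇒n1 (via fail)
[49] read 'a'  n1⇒n2
[50] read 'b'  n2⇒n3
[51] read 'a'  n3⇒n4
[52] read 'c'  n4⇒n5
[53] read 'c'  n5⇒n6  emit P0@[48:53]
[54] read 'a'  n6⇒n1 (via fail)
[55] read 'a'  n1⇒n2
[56] read 'b'  n2⇒n3
[57] read 'a'  n3⇒n4
[58] read 'c'  n4⇒n5
[59] read 'c'  n5⇒n6  emit P0@[54:59]
[60] read 'a'  n6⇒n1 (via fail)
[61] read 'a'  n1⇒n2
[62] read 'b'  n2⇒n3
[63] read 'a'  n3⇒n4
[64] read 'c'  n4⇒n5
[65] read 'c'  n5⇒n6  emit P0@[60:65]
[66] read 'b'  n6⇒n7 (via fail)
[67] read 'a'  n7⇒n1 (via fail)
[68] read 'a'  n1⇒n2
[69] read 'b'  n2⇒n3
[70] read 'a'  n3⇒n4
[71] read 'c'  n4⇒n5
[72] read 'c'  n5⇒n6  emit P0@[67:72]
[73] read 'd'  n6⇒n0 (via fail)
[74] read 'd'  n0⇒n0
[75] read 'b'  n0⇒n7
[76] read 'c'  n7⇒n8
[77] read 'b'  n8⇒n9
[78] read 'd'  n9⇒n10
[79] read 'a'  n10⇒n11  emit P1@[75:79]

Result: [[4,1],[9,1],[15,1],[25,0],[33,1],[38,1],[47,0],[53,0],[59,0],[65,0],[72,0],[79,1]]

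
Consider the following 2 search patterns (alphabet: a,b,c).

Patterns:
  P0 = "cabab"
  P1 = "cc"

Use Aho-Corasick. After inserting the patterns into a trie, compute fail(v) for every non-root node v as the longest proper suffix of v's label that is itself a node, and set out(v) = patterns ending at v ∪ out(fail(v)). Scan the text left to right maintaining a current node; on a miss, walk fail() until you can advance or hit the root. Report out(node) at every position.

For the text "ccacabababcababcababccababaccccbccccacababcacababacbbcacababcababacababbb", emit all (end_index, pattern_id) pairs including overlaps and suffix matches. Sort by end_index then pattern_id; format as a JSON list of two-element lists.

Construct AC machine:
Trie (insert patterns):
  0='ε' goto c→1
  1='c' goto a→2 c→6
  2='ca' goto b→3
  3='cab' goto a→4
  4='caba' goto b→5
  5='cabab' goto ·  [P0 ends]
  6='cc' goto ·  [P1 ends]

BFS fail/out derivation:
  fail(1) 'c': from fail(0)=0 chase 'c': 0 ⇒ 0;  out=∅∪out(0)=∅
  fail(2) 'ca': from fail(1)=0 chase 'a': 0 ⇒ 0;  out=∅∪out(0)=∅
  fail(6) 'cc': from fail(1)=0 chase 'c': 0 ⇒ 1;  out={1}∪out(1)={1}
  fail(3) 'cab': from fail(2)=0 chase 'b': 0 ⇒ 0;  out=∅∪out(0)=∅
  fail(4) 'caba': from fail(3)=0 chase 'a': 0 ⇒ 0;  out=∅∪out(0)=∅
  fail(5) 'cabab': from fail(4)=0 chase 'b': 0 ⇒ 0;  out={0}∪out(0)={0}

Run:
pos 0 'c': at 1
pos 1 'c': at 6  ** P1@[0:1]
pos 2 'a': at 2 (via fail)
pos 3 'c': at 1 (via fail)
pos 4 'a': at 2
pos 5 'b': at 3
pos 6 'a': at 4
pos 7 'b': at 5  ** P0@[3:7]
pos 8 'a': at 0 (via fail)
pos 9 'b': at 0
pos 10 'c': at 1
pos 11 'a': at 2
pos 12 'b': at 3
pos 13 'a': at 4
pos 14 'b': at 5  ** P0@[10:14]
pos 15 'c': at 1 (via fail)
pos 16 'a': at 2
pos 17 'b': at 3
pos 18 'a': at 4
pos 19 'b': at 5  ** P0@[15:19]
pos 20 'c': at 1 (via fail)
pos 21 'c': at 6  ** P1@[20:21]
pos 22 'a': at 2 (via fail)
pos 23 'b': at 3
pos 24 'a': at 4
pos 25 'b': at 5  ** P0@[21:25]
pos 26 'a': at 0 (via fail)
pos 27 'c': at 1
pos 28 'c': at 6  ** P1@[27:28]
pos 29 'c': at 6 (via fail)  ** P1@[28:29]
pos 30 'c': at 6 (via fail)  ** P1@[29:30]
pos 31 'b': at 0 (via fail)
pos 32 'c': at 1
pos 33 'c': at 6  ** P1@[32:33]
pos 34 'c': at 6 (via fail)  ** P1@[33:34]
pos 35 'c': at 6 (via fail)  ** P1@[34:35]
pos 36 'a': at 2 (via fail)
pos 37 'c': at 1 (via fail)
pos 38 'a': at 2
pos 39 'b': at 3
pos 40 'a': at 4
pos 41 'b': at 5  ** P0@[37:41]
pos 42 'c': at 1 (via fail)
pos 43 'a': at 2
pos 44 'c': at 1 (via fail)
pos 45 'a': at 2
pos 46 'b': at 3
pos 47 'a': at 4
pos 48 'b': at 5  ** P0@[44:48]
pos 49 'a': at 0 (via fail)
pos 50 'c': at 1
pos 51 'b': at 0 (via fail)
pos 52 'b': at 0
pos 53 'c': at 1
pos 54 'a': at 2
pos 55 'c': at 1 (via fail)
pos 56 'a': at 2
pos 57 'b': at 3
pos 58 'a': at 4
pos 59 'b': at 5  ** P0@[55:59]
pos 60 'c': at 1 (via fail)
pos 61 'a': at 2
pos 62 'b': at 3
pos 63 'a': at 4
pos 64 'b': at 5  ** P0@[60:64]
pos 65 'a': at 0 (via fail)
pos 66 'c': at 1
pos 67 'a': at 2
pos 68 'b': at 3
pos 69 'a': at 4
pos 70 'b': at 5  ** P0@[66:70]
pos 71 'b': at 0 (via fail)
pos 72 'b': at 0

Matches: [[1,1],[7,0],[14,0],[19,0],[21,1],[25,0],[28,1],[29,1],[30,1],[33,1],[34,1],[35,1],[41,0],[48,0],[59,0],[64,0],[70,0]]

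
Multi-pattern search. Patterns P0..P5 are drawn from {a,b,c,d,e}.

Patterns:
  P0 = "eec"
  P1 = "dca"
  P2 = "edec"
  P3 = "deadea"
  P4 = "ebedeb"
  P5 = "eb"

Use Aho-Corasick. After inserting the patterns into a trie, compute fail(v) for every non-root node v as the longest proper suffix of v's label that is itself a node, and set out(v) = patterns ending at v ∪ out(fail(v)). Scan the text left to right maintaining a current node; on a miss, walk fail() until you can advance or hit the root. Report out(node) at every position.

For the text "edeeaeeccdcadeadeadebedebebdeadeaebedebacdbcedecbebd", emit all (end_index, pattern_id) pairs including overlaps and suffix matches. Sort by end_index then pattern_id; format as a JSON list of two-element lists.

Construct AC machine:
Trie nodes:
  n0 'ε': d→4 e→1
  n1 'e': b→15 d→7 e→2
  n2 'ee': c→3
  n3 'eec': ·  [P0 ends]
  n4 'd': c→5 e→10
  n5 'dc': a→6
  n6 'dca': ·  [P1 ends]
  n7 'ed': e→8
  n8 'ede': c→9
  n9 'edec': ·  [P2 ends]
  n10 'de': a→11
  n11 'dea': d→12
  n12 'dead': e→13
  n13 'deade': a→14
  n14 'deadea': ·  [P3 ends]
  n15 'eb': e→16  [P5 ends]
  n16 'ebe': d→17
  n17 'ebed': e→18
  n18 'ebede': b→19
  n19 'ebedeb': ·  [P4 ends]

Failure links (BFS by depth):
  fail(1) 'e': from fail(0)=0 chase 'e': 0 ⇒ 0;  out=∅∪out(0)=∅
  fail(4) 'd': from fail(0)=0 chase 'd': 0 ⇒ 0;  out=∅∪out(0)=∅
  fail(2) 'ee': from fail(1)=0 chase 'e': 0 ⇒ 1;  out=∅∪out(1)=∅
  fail(5) 'dc': from fail(4)=0 chase 'c': 0 ⇒ 0;  out=∅∪out(0)=∅
  fail(7) 'ed': from fail(1)=0 chase 'd': 0 ⇒ 4;  out=∅∪out(4)=∅
  fail(10) 'de': from fail(4)=0 chase 'e': 0 ⇒ 1;  out=∅∪out(1)=∅
  fail(15) 'eb': from fail(1)=0 chase 'b': 0 ⇒ 0;  out={5}∪out(0)={5}
  fail(3) 'eec': from fail(2)=1 chase 'c': 1→0 ⇒ 0;  out={0}∪out(0)={0}
  fail(6) 'dca': from fail(5)=0 chase 'a': 0 ⇒ 0;  out={1}∪out(0)={1}
  fail(8) 'ede': from fail(7)=4 chase 'e': 4 ⇒ 10;  out=∅∪out(10)=∅
  fail(11) 'dea': from fail(10)=1 chase 'a': 1→0 ⇒ 0;  out=∅∪out(0)=∅
  fail(16) 'ebe': from fail(15)=0 chase 'e': 0 ⇒ 1;  out=∅∪out(1)=∅
  fail(9) 'edec': from fail(8)=10 chase 'c': 10→1→0 ⇒ 0;  out={2}∪out(0)={2}
  fail(12) 'dead': from fail(11)=0 chase 'd': 0 ⇒ 4;  out=∅∪out(4)=∅
  fail(17) 'ebed': from fail(16)=1 chase 'd': 1 ⇒ 7;  out=∅∪out(7)=∅
  fail(13) 'deade': from fail(12)=4 chase 'e': 4 ⇒ 10;  out=∅∪out(10)=∅
  fail(18) 'ebede': from fail(17)=7 chase 'e': 7 ⇒ 8;  out=∅∪out(8)=∅
  fail(14) 'deadea': from fail(13)=10 chase 'a': 10 ⇒ 11;  out={3}∪out(11)={3}
  fail(19) 'ebedeb': from fail(18)=8 chase 'b': 8→10→1 ⇒ 15;  out={4}∪out(15)={4,5}

Run:
pos 0 'e': at 1
pos 1 'd': at 7
pos 2 'e': at 8
pos 3 'e': at 2 (fail-walked)
pos 4 'a': at 0 (fail-walked)
pos 5 'e': at 1
pos 6 'e': at 2
pos 7 'c': at 3  → match P0@[5:7]
pos 8 'c': at 0 (fail-walked)
pos 9 'd': at 4
pos 10 'c': at 5
pos 11 'a': at 6  → match P1@[9:11]
pos 12 'd': at 4 (fail-walked)
pos 13 'e': at 10
pos 14 'a': at 11
pos 15 'd': at 12
pos 16 'e': at 13
pos 17 'a': at 14  → match P3@[12:17]
pos 18 'd': at 12 (fail-walked)
pos 19 'e': at 13
pos 20 'b': at 15 (fail-walked)  → match P5@[19:20]
pos 21 'e': at 16
pos 22 'd': at 17
pos 23 'e': at 18
pos 24 'b': at 19  → match P4@[19:24],P5@[23:24]
pos 25 'e': at 16 (fail-walked)
pos 26 'b': at 15 (fail-walked)  → match P5@[25:26]
pos 27 'd': at 4 (fail-walked)
pos 28 'e': at 10
pos 29 'a': at 11
pos 30 'd': at 12
pos 31 'e': at 13
pos 32 'a': at 14  → match P3@[27:32]
pos 33 'e': at 1 (fail-walked)
pos 34 'b': at 15  → match P5@[33:34]
pos 35 'e': at 16
pos 36 'd': at 17
pos 37 'e': at 18
pos 38 'b': at 19  → match P4@[33:38],P5@[37:38]
pos 39 'a': at 0 (fail-walked)
pos 40 'c': at 0
pos 41 'd': at 4
pos 42 'b': at 0 (fail-walked)
pos 43 'c': at 0
pos 44 'e': at 1
pos 45 'd': at 7
pos 46 'e': at 8
pos 47 'c': at 9  → match P2@[44:47]
pos 48 'b': at 0 (fail-walked)
pos 49 'e': at 1
pos 50 'b': at 15  → match P5@[49:50]
pos 51 'd': at 4 (fail-walked)

All matches (sorted): [[7,0],[11,1],[17,3],[20,5],[24,4],[24,5],[26,5],[32,3],[34,5],[38,4],[38,5],[47,2],[50,5]]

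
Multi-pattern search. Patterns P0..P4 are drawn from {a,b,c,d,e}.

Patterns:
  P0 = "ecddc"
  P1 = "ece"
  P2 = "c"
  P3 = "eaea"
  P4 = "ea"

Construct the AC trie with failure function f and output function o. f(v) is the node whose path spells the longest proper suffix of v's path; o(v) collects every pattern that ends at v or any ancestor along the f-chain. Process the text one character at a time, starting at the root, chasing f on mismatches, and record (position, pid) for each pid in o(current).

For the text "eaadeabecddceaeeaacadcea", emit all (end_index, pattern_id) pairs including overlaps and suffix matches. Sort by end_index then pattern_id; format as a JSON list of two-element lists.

Construct AC machine:
Trie nodes:
  n0 'ε': c→7 e→1
  n1 'e': a→8 c→2
  n2 'ec': d→3 e→6
  n3 'ecd': d→4
  n4 'ecdd': c→5
  n5 'ecddc': ·  [P0 ends]
  n6 'ece': ·  [P1 ends]
  n7 'c': ·  [P2 ends]
  n8 'ea': e→9  [P4 ends]
  n9 'eae': a→10
  n10 'eaea': ·  [P3 ends]

Failure links (BFS by depth):
  n1('e'): parent n0 fail=0; on 'e' 0 → fail=0;  out ∅∪∅=∅
  n7('c'): parent n0 fail=0; on 'c' 0 → fail=0;  out {2}∪∅={2}
  n2('ec'): parent n1 fail=0; on 'c' 0 → fail=7;  out ∅∪{2}={2}
  n8('ea'): parent n1 fail=0; on 'a' 0 → fail=0;  out {4}∪∅={4}
  n3('ecd'): parent n2 fail=7; on 'd' 7→0 → fail=0;  out ∅∪∅=∅
  n6('ece'): parent n2 fail=7; on 'e' 7→0 → fail=1;  out {1}∪∅={1}
  n9('eae'): parent n8 fail=0; on 'e' 0 → fail=1;  out ∅∪∅=∅
  n4('ecdd'): parent n3 fail=0; on 'd' 0 → fail=0;  out ∅∪∅=∅
  n10('eaea'): parent n9 fail=1; on 'a' 1 → fail=8;  out {3}∪{4}={3,4}
  n5('ecddc'): parent n4 fail=0; on 'c' 0 → fail=7;  out {0}∪{2}={0,2}

Scan:
pos 0 'e': at 1
pos 1 'a': at 8  → match P4@[0:1]
pos 2 'a': at 0 (fail-walked)
pos 3 'd': at 0
pos 4 'e': at 1
pos 5 'a': at 8  → match P4@[4:5]
pos 6 'b': at 0 (fail-walked)
pos 7 'e': at 1
pos 8 'c': at 2  → match P2@[8:8]
pos 9 'd': at 3
pos 10 'd': at 4
pos 11 'c': at 5  → match P0@[7:11],P2@[11:11]
pos 12 'e': at 1 (fail-walked)
pos 13 'a': at 8  → match P4@[12:13]
pos 14 'e': at 9
pos 15 'e': at 1 (fail-walked)
pos 16 'a': at 8  → match P4@[15:16]
pos 17 'a': at 0 (fail-walked)
pos 18 'c': at 7  → match P2@[18:18]
pos 19 'a': at 0 (fail-walked)
pos 20 'd': at 0
pos 21 'c': at 7  → match P2@[21:21]
pos 22 'e': at 1 (fail-walked)
pos 23 'a': at 8  → match P4@[22:23]

Matches: [[1,4],[5,4],[8,2],[11,0],[11,2],[13,4],[16,4],[18,2],[21,2],[23,4]]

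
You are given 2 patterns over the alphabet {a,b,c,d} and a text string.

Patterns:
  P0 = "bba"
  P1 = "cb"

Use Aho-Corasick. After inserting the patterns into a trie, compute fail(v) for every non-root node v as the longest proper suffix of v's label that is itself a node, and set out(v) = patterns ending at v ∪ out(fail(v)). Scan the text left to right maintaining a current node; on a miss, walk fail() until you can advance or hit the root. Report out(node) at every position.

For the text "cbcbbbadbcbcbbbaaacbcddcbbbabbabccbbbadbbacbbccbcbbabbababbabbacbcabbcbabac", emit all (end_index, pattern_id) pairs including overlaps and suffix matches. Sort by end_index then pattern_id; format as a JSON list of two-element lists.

Build:
Trie (insert patterns):
  n0 'ε': b→1 c→4
  n1 'b': b→2
  n2 'bb': a→3
  n3 'bba': ·  ←P0
  n4 'c': b→5
  n5 'cb': ·  ←P1

BFS fail/out derivation:
  fail(1) 'b': from fail(0)=0 chase 'b': 0 ⇒ 0;  out=∅∪out(0)=∅
  fail(4) 'c': from fail(0)=0 chase 'c': 0 ⇒ 0;  out=∅∪out(0)=∅
  fail(2) 'bb': from fail(1)=0 chase 'b': 0 ⇒ 1;  out=∅∪out(1)=∅
  fail(5) 'cb': from fail(4)=0 chase 'b': 0 ⇒ 1;  out={1}∪out(1)={1}
  fail(3) 'bba': from fail(2)=1 chase 'a': 1→0 ⇒ 0;  out={0}∪out(0)={0}

Text stream:
[0] read 'c'  n0⇒n4
[1] read 'b'  n4⇒n5  ** P1@[0:1]
[2] read 'c'  n5⇒n4 (via fail)
[3] read 'b'  n4⇒n5  ** P1@[2:3]
[4] read 'b'  n5⇒n2 (via fail)
[5] read 'b'  n2⇒n2 (via fail)
[6] read 'a'  n2⇒n3  ** P0@[4:6]
[7] read 'd'  n3⇒n0 (via fail)
[8] read 'b'  n0⇒n1
[9] read 'c'  n1⇒n4 (via fail)
[10] read 'b'  n4⇒n5  ** P1@[9:10]
[11] read 'c'  n5⇒n4 (via fail)
[12] read 'b'  n4⇒n5  ** P1@[11:12]
[13] read 'b'  n5⇒n2 (via fail)
[14] read 'b'  n2⇒n2 (via fail)
[15] read 'a'  n2⇒n3  ** P0@[13:15]
[16] read 'a'  n3⇒n0 (via fail)
[17] read 'a'  n0⇒n0
[18] read 'c'  n0⇒n4
[19] read 'b'  n4⇒n5  ** P1@[18:19]
[20] read 'c'  n5⇒n4 (via fail)
[21] read 'd'  n4⇒n0 (via fail)
[22] read 'd'  n0⇒n0
[23] read 'c'  n0⇒n4
[24] read 'b'  n4⇒n5  ** P1@[23:24]
[25] read 'b'  n5⇒n2 (via fail)
[26] read 'b'  n2⇒n2 (via fail)
[27] read 'a'  n2⇒n3  ** P0@[25:27]
[28] read 'b'  n3⇒n1 (via fail)
[29] read 'b'  n1⇒n2
[30] read 'a'  n2⇒n3  ** P0@[28:30]
[31] read 'b'  n3⇒n1 (via fail)
[32] read 'c'  n1⇒n4 (via fail)
[33] read 'c'  n4⇒n4 (via fail)
[34] read 'b'  n4⇒n5  ** P1@[33:34]
[35] read 'b'  n5⇒n2 (via fail)
[36] read 'b'  n2⇒n2 (via fail)
[37] read 'a'  n2⇒n3  ** P0@[35:37]
[38] read 'd'  n3⇒n0 (via fail)
[39] read 'b'  n0⇒n1
[40] read 'b'  n1⇒n2
[41] read 'a'  n2⇒n3  ** P0@[39:41]
[42] read 'c'  n3⇒n4 (via fail)
[43] read 'b'  n4⇒n5  ** P1@[42:43]
[44] read 'b'  n5⇒n2 (via fail)
[45] read 'c'  n2⇒n4 (via fail)
[46] read 'c'  n4⇒n4 (via fail)
[47] read 'b'  n4⇒n5  ** P1@[46:47]
[48] read 'c'  n5⇒n4 (via fail)
[49] read 'b'  n4⇒n5  ** P1@[48:49]
[50] read 'b'  n5⇒n2 (via fail)
[51] read 'a'  n2⇒n3  ** P0@[49:51]
[52] read 'b'  n3⇒n1 (via fail)
[53] read 'b'  n1⇒n2
[54] read 'a'  n2⇒n3  ** P0@[52:54]
[55] read 'b'  n3⇒n1 (via fail)
[56] read 'a'  n1⇒n0 (via fail)
[57] read 'b'  n0⇒n1
[58] read 'b'  n1⇒n2
[59] read 'a'  n2⇒n3  ** P0@[57:59]
[60] read 'b'  n3⇒n1 (via fail)
[61] read 'b'  n1⇒n2
[62] read 'a'  n2⇒n3  ** P0@[60:62]
[63] read 'c'  n3⇒n4 (via fail)
[64] read 'b'  n4⇒n5  ** P1@[63:64]
[65] read 'c'  n5⇒n4 (via fail)
[66] read 'a'  n4⇒n0 (via fail)
[67] read 'b'  n0⇒n1
[68] read 'b'  n1⇒n2
[69] read 'c'  n2⇒n4 (via fail)
[70] read 'b'  n4⇒n5  ** P1@[69:70]
[71] read 'a'  n5⇒n0 (via fail)
[72] read 'b'  n0⇒n1
[73] read 'a'  n1⇒n0 (via fail)
[74] read 'c'  n0⇒n4

Result: [[1,1],[3,1],[6,0],[10,1],[12,1],[15,0],[19,1],[24,1],[27,0],[30,0],[34,1],[37,0],[41,0],[43,1],[47,1],[49,1],[51,0],[54,0],[59,0],[62,0],[64,1],[70,1]]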